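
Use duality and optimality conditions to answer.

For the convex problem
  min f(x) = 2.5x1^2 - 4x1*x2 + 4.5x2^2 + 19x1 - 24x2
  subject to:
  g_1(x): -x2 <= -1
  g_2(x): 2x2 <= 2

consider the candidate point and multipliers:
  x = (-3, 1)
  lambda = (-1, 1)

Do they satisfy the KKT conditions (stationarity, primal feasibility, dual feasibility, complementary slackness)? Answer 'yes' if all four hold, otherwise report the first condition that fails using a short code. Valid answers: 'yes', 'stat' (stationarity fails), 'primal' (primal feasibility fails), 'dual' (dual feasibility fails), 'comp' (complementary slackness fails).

Gradient of f: grad f(x) = Q x + c = (0, -3)
Constraint values g_i(x) = a_i^T x - b_i:
  g_1((-3, 1)) = 0
  g_2((-3, 1)) = 0
Stationarity residual: grad f(x) + sum_i lambda_i a_i = (0, 0)
  -> stationarity OK
Primal feasibility (all g_i <= 0): OK
Dual feasibility (all lambda_i >= 0): FAILS
Complementary slackness (lambda_i * g_i(x) = 0 for all i): OK

Verdict: the first failing condition is dual_feasibility -> dual.

dual


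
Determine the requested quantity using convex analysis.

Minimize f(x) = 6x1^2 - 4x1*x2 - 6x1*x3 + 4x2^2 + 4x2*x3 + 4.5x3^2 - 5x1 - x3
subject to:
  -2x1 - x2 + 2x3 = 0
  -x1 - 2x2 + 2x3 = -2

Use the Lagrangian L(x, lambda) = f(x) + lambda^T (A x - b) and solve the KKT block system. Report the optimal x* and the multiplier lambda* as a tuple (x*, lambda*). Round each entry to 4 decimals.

Form the Lagrangian:
  L(x, lambda) = (1/2) x^T Q x + c^T x + lambda^T (A x - b)
Stationarity (grad_x L = 0): Q x + c + A^T lambda = 0.
Primal feasibility: A x = b.

This gives the KKT block system:
  [ Q   A^T ] [ x     ]   [-c ]
  [ A    0  ] [ lambda ] = [ b ]

Solving the linear system:
  x*      = (-0.9524, 1.0476, -0.4286)
  lambda* = (-15.5238, 13)
  f(x*)   = 15.5952

x* = (-0.9524, 1.0476, -0.4286), lambda* = (-15.5238, 13)


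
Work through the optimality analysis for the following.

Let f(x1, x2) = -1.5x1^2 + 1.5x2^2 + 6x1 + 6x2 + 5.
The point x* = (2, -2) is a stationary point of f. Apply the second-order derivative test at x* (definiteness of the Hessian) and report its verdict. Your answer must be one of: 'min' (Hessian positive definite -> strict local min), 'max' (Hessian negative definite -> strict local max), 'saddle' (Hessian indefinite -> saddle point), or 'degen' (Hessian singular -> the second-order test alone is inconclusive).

Compute the Hessian H = grad^2 f:
  H = [[-3, 0], [0, 3]]
Verify stationarity: grad f(x*) = H x* + g = (0, 0).
Eigenvalues of H: -3, 3.
Eigenvalues have mixed signs, so H is indefinite -> x* is a saddle point.

saddle


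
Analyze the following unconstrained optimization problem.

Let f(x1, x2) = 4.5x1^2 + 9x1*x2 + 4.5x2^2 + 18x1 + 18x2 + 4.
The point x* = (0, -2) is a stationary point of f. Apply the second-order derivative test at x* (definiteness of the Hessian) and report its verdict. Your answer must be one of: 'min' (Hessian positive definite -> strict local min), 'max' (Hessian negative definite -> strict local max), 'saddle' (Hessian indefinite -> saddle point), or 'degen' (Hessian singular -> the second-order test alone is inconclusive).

Compute the Hessian H = grad^2 f:
  H = [[9, 9], [9, 9]]
Verify stationarity: grad f(x*) = H x* + g = (0, 0).
Eigenvalues of H: 0, 18.
H has a zero eigenvalue (singular; positive semidefinite but not definite), so H is neither positive definite, negative definite, nor indefinite. The second-order test alone is inconclusive -> degen.
(Indeed, f is constant along the null direction of H through x*, so x* is not a strict local extremum.)

degen


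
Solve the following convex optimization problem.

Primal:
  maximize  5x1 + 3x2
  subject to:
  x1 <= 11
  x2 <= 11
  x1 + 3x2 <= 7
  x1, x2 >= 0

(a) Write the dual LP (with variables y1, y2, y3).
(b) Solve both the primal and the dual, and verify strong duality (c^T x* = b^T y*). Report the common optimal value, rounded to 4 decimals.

The standard primal-dual pair for 'max c^T x s.t. A x <= b, x >= 0' is:
  Dual:  min b^T y  s.t.  A^T y >= c,  y >= 0.

So the dual LP is:
  minimize  11y1 + 11y2 + 7y3
  subject to:
    y1 + y3 >= 5
    y2 + 3y3 >= 3
    y1, y2, y3 >= 0

Solving the primal: x* = (7, 0).
  primal value c^T x* = 35.
Solving the dual: y* = (0, 0, 5).
  dual value b^T y* = 35.
Strong duality: c^T x* = b^T y*. Confirmed.

35


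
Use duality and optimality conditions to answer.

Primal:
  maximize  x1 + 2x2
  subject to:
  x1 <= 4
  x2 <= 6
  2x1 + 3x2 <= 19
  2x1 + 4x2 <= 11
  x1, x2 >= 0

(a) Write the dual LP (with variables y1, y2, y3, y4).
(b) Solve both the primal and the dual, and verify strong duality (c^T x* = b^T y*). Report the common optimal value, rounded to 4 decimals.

The standard primal-dual pair for 'max c^T x s.t. A x <= b, x >= 0' is:
  Dual:  min b^T y  s.t.  A^T y >= c,  y >= 0.

So the dual LP is:
  minimize  4y1 + 6y2 + 19y3 + 11y4
  subject to:
    y1 + 2y3 + 2y4 >= 1
    y2 + 3y3 + 4y4 >= 2
    y1, y2, y3, y4 >= 0

Solving the primal: x* = (0, 2.75).
  primal value c^T x* = 5.5.
Solving the dual: y* = (0, 0, 0, 0.5).
  dual value b^T y* = 5.5.
Strong duality: c^T x* = b^T y*. Confirmed.

5.5


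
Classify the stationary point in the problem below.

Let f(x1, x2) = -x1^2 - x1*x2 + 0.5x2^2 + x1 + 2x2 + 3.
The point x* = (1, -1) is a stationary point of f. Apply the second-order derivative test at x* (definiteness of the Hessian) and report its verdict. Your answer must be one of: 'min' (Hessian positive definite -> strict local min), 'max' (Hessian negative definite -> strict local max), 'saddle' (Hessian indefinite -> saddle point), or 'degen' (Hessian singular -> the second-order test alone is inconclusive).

Compute the Hessian H = grad^2 f:
  H = [[-2, -1], [-1, 1]]
Verify stationarity: grad f(x*) = H x* + g = (0, 0).
Eigenvalues of H: -2.3028, 1.3028.
Eigenvalues have mixed signs, so H is indefinite -> x* is a saddle point.

saddle


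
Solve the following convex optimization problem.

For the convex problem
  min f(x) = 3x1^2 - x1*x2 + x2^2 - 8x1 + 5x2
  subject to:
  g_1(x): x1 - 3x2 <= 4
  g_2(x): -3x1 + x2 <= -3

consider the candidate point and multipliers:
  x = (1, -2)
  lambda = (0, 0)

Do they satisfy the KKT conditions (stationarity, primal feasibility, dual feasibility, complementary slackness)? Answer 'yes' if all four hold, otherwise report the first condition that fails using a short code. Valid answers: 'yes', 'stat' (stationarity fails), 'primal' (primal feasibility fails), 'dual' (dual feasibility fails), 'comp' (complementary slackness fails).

Gradient of f: grad f(x) = Q x + c = (0, 0)
Constraint values g_i(x) = a_i^T x - b_i:
  g_1((1, -2)) = 3
  g_2((1, -2)) = -2
Stationarity residual: grad f(x) + sum_i lambda_i a_i = (0, 0)
  -> stationarity OK
Primal feasibility (all g_i <= 0): FAILS
Dual feasibility (all lambda_i >= 0): OK
Complementary slackness (lambda_i * g_i(x) = 0 for all i): OK

Verdict: the first failing condition is primal_feasibility -> primal.

primal


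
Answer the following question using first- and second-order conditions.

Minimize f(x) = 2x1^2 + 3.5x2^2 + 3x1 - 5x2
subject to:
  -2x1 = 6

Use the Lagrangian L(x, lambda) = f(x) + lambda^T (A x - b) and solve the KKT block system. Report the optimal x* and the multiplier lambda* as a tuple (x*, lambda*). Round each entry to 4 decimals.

Form the Lagrangian:
  L(x, lambda) = (1/2) x^T Q x + c^T x + lambda^T (A x - b)
Stationarity (grad_x L = 0): Q x + c + A^T lambda = 0.
Primal feasibility: A x = b.

This gives the KKT block system:
  [ Q   A^T ] [ x     ]   [-c ]
  [ A    0  ] [ lambda ] = [ b ]

Solving the linear system:
  x*      = (-3, 0.7143)
  lambda* = (-4.5)
  f(x*)   = 7.2143

x* = (-3, 0.7143), lambda* = (-4.5)


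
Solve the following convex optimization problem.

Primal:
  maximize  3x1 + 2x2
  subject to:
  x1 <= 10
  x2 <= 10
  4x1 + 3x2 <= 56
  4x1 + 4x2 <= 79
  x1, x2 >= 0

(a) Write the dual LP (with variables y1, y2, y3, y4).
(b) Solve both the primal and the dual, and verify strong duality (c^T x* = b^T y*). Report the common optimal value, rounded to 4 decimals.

The standard primal-dual pair for 'max c^T x s.t. A x <= b, x >= 0' is:
  Dual:  min b^T y  s.t.  A^T y >= c,  y >= 0.

So the dual LP is:
  minimize  10y1 + 10y2 + 56y3 + 79y4
  subject to:
    y1 + 4y3 + 4y4 >= 3
    y2 + 3y3 + 4y4 >= 2
    y1, y2, y3, y4 >= 0

Solving the primal: x* = (10, 5.3333).
  primal value c^T x* = 40.6667.
Solving the dual: y* = (0.3333, 0, 0.6667, 0).
  dual value b^T y* = 40.6667.
Strong duality: c^T x* = b^T y*. Confirmed.

40.6667


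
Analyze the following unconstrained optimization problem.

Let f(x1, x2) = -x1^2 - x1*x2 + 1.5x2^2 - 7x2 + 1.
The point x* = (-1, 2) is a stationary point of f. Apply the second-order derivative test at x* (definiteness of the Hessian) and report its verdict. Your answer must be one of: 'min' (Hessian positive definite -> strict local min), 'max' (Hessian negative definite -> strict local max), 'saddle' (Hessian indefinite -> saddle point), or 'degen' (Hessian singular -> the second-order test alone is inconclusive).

Compute the Hessian H = grad^2 f:
  H = [[-2, -1], [-1, 3]]
Verify stationarity: grad f(x*) = H x* + g = (0, 0).
Eigenvalues of H: -2.1926, 3.1926.
Eigenvalues have mixed signs, so H is indefinite -> x* is a saddle point.

saddle


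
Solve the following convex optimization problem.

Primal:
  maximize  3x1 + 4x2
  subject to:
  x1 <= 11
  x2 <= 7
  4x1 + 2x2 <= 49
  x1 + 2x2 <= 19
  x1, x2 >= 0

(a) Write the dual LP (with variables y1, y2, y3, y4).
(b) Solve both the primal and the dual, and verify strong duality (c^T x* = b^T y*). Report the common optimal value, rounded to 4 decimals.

The standard primal-dual pair for 'max c^T x s.t. A x <= b, x >= 0' is:
  Dual:  min b^T y  s.t.  A^T y >= c,  y >= 0.

So the dual LP is:
  minimize  11y1 + 7y2 + 49y3 + 19y4
  subject to:
    y1 + 4y3 + y4 >= 3
    y2 + 2y3 + 2y4 >= 4
    y1, y2, y3, y4 >= 0

Solving the primal: x* = (10, 4.5).
  primal value c^T x* = 48.
Solving the dual: y* = (0, 0, 0.3333, 1.6667).
  dual value b^T y* = 48.
Strong duality: c^T x* = b^T y*. Confirmed.

48


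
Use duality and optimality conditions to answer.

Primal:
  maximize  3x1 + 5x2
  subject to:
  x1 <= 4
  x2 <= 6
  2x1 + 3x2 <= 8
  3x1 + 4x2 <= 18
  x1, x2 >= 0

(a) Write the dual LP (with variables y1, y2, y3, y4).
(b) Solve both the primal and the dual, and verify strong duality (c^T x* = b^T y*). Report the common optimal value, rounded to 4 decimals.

The standard primal-dual pair for 'max c^T x s.t. A x <= b, x >= 0' is:
  Dual:  min b^T y  s.t.  A^T y >= c,  y >= 0.

So the dual LP is:
  minimize  4y1 + 6y2 + 8y3 + 18y4
  subject to:
    y1 + 2y3 + 3y4 >= 3
    y2 + 3y3 + 4y4 >= 5
    y1, y2, y3, y4 >= 0

Solving the primal: x* = (0, 2.6667).
  primal value c^T x* = 13.3333.
Solving the dual: y* = (0, 0, 1.6667, 0).
  dual value b^T y* = 13.3333.
Strong duality: c^T x* = b^T y*. Confirmed.

13.3333


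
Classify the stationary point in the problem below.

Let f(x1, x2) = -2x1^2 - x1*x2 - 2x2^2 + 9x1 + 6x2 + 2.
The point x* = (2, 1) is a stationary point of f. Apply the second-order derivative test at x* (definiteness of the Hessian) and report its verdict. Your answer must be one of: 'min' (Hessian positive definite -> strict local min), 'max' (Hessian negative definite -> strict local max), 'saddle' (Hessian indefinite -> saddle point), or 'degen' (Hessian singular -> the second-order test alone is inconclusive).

Compute the Hessian H = grad^2 f:
  H = [[-4, -1], [-1, -4]]
Verify stationarity: grad f(x*) = H x* + g = (0, 0).
Eigenvalues of H: -5, -3.
Both eigenvalues < 0, so H is negative definite -> x* is a strict local max.

max


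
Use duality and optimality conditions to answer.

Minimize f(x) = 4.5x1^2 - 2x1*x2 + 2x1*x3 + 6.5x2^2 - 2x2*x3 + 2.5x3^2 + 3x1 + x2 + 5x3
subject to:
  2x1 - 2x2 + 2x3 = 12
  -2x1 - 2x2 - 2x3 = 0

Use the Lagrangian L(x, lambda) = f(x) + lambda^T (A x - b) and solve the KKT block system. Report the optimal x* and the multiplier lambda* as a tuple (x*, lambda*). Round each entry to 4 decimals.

Form the Lagrangian:
  L(x, lambda) = (1/2) x^T Q x + c^T x + lambda^T (A x - b)
Stationarity (grad_x L = 0): Q x + c + A^T lambda = 0.
Primal feasibility: A x = b.

This gives the KKT block system:
  [ Q   A^T ] [ x     ]   [-c ]
  [ A    0  ] [ lambda ] = [ b ]

Solving the linear system:
  x*      = (1.1, -3, 1.9)
  lambda* = (-16.675, -5.325)
  f(x*)   = 104.95

x* = (1.1, -3, 1.9), lambda* = (-16.675, -5.325)


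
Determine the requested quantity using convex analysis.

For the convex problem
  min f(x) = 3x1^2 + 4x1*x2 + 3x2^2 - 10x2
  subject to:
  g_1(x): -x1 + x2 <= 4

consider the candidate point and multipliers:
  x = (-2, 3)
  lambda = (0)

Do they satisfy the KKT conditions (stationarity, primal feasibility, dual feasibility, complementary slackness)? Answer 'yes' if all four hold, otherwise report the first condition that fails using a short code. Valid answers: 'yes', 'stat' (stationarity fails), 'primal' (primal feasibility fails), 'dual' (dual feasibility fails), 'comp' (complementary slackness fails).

Gradient of f: grad f(x) = Q x + c = (0, 0)
Constraint values g_i(x) = a_i^T x - b_i:
  g_1((-2, 3)) = 1
Stationarity residual: grad f(x) + sum_i lambda_i a_i = (0, 0)
  -> stationarity OK
Primal feasibility (all g_i <= 0): FAILS
Dual feasibility (all lambda_i >= 0): OK
Complementary slackness (lambda_i * g_i(x) = 0 for all i): OK

Verdict: the first failing condition is primal_feasibility -> primal.

primal


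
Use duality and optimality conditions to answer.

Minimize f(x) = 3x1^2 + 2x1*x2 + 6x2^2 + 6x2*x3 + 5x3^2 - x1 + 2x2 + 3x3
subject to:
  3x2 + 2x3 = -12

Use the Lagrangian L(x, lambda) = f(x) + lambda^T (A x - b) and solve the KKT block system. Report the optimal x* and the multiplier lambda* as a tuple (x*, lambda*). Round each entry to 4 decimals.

Form the Lagrangian:
  L(x, lambda) = (1/2) x^T Q x + c^T x + lambda^T (A x - b)
Stationarity (grad_x L = 0): Q x + c + A^T lambda = 0.
Primal feasibility: A x = b.

This gives the KKT block system:
  [ Q   A^T ] [ x     ]   [-c ]
  [ A    0  ] [ lambda ] = [ b ]

Solving the linear system:
  x*      = (1.2579, -3.2737, -1.0895)
  lambda* = (13.7684)
  f(x*)   = 77.0737

x* = (1.2579, -3.2737, -1.0895), lambda* = (13.7684)


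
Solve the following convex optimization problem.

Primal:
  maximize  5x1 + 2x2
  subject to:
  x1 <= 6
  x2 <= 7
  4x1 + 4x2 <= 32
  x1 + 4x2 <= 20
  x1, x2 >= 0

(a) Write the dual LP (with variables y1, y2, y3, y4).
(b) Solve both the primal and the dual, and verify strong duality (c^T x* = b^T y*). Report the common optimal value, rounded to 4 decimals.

The standard primal-dual pair for 'max c^T x s.t. A x <= b, x >= 0' is:
  Dual:  min b^T y  s.t.  A^T y >= c,  y >= 0.

So the dual LP is:
  minimize  6y1 + 7y2 + 32y3 + 20y4
  subject to:
    y1 + 4y3 + y4 >= 5
    y2 + 4y3 + 4y4 >= 2
    y1, y2, y3, y4 >= 0

Solving the primal: x* = (6, 2).
  primal value c^T x* = 34.
Solving the dual: y* = (3, 0, 0.5, 0).
  dual value b^T y* = 34.
Strong duality: c^T x* = b^T y*. Confirmed.

34


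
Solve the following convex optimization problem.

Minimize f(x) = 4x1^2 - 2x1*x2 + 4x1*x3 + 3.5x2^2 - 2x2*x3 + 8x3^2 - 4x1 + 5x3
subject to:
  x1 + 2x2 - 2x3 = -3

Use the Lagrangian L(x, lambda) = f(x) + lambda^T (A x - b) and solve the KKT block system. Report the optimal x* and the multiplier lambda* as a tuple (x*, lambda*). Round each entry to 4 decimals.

Form the Lagrangian:
  L(x, lambda) = (1/2) x^T Q x + c^T x + lambda^T (A x - b)
Stationarity (grad_x L = 0): Q x + c + A^T lambda = 0.
Primal feasibility: A x = b.

This gives the KKT block system:
  [ Q   A^T ] [ x     ]   [-c ]
  [ A    0  ] [ lambda ] = [ b ]

Solving the linear system:
  x*      = (-0.3565, -1.1996, 0.1222)
  lambda* = (3.9641)
  f(x*)   = 6.9647

x* = (-0.3565, -1.1996, 0.1222), lambda* = (3.9641)


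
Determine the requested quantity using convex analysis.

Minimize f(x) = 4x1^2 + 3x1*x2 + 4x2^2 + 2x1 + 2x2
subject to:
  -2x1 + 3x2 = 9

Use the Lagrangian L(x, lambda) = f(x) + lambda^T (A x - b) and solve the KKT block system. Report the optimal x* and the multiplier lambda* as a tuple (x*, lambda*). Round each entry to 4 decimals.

Form the Lagrangian:
  L(x, lambda) = (1/2) x^T Q x + c^T x + lambda^T (A x - b)
Stationarity (grad_x L = 0): Q x + c + A^T lambda = 0.
Primal feasibility: A x = b.

This gives the KKT block system:
  [ Q   A^T ] [ x     ]   [-c ]
  [ A    0  ] [ lambda ] = [ b ]

Solving the linear system:
  x*      = (-1.8214, 1.7857)
  lambda* = (-3.6071)
  f(x*)   = 16.1964

x* = (-1.8214, 1.7857), lambda* = (-3.6071)


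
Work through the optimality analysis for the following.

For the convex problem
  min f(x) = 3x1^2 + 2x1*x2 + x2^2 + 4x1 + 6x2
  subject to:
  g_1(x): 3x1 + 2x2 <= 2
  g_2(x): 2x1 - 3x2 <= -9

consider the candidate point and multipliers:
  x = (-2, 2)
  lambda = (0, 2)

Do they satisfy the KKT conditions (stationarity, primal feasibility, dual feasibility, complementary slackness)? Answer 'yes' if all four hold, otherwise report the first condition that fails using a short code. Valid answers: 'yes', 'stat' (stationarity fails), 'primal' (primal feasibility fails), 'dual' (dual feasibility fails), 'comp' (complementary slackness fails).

Gradient of f: grad f(x) = Q x + c = (-4, 6)
Constraint values g_i(x) = a_i^T x - b_i:
  g_1((-2, 2)) = -4
  g_2((-2, 2)) = -1
Stationarity residual: grad f(x) + sum_i lambda_i a_i = (0, 0)
  -> stationarity OK
Primal feasibility (all g_i <= 0): OK
Dual feasibility (all lambda_i >= 0): OK
Complementary slackness (lambda_i * g_i(x) = 0 for all i): FAILS

Verdict: the first failing condition is complementary_slackness -> comp.

comp


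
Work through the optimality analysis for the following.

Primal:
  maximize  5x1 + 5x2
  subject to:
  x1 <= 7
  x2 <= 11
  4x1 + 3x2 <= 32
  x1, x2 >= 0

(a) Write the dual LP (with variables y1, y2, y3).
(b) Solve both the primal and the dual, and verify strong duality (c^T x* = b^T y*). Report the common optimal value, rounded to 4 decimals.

The standard primal-dual pair for 'max c^T x s.t. A x <= b, x >= 0' is:
  Dual:  min b^T y  s.t.  A^T y >= c,  y >= 0.

So the dual LP is:
  minimize  7y1 + 11y2 + 32y3
  subject to:
    y1 + 4y3 >= 5
    y2 + 3y3 >= 5
    y1, y2, y3 >= 0

Solving the primal: x* = (0, 10.6667).
  primal value c^T x* = 53.3333.
Solving the dual: y* = (0, 0, 1.6667).
  dual value b^T y* = 53.3333.
Strong duality: c^T x* = b^T y*. Confirmed.

53.3333


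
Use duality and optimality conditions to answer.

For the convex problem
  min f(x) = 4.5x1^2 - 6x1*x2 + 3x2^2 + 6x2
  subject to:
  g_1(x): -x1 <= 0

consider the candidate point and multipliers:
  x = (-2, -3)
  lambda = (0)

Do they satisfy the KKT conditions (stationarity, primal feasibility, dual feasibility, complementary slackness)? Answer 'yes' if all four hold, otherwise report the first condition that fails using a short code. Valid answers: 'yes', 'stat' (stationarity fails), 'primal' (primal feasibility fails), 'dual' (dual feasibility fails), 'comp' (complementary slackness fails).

Gradient of f: grad f(x) = Q x + c = (0, 0)
Constraint values g_i(x) = a_i^T x - b_i:
  g_1((-2, -3)) = 2
Stationarity residual: grad f(x) + sum_i lambda_i a_i = (0, 0)
  -> stationarity OK
Primal feasibility (all g_i <= 0): FAILS
Dual feasibility (all lambda_i >= 0): OK
Complementary slackness (lambda_i * g_i(x) = 0 for all i): OK

Verdict: the first failing condition is primal_feasibility -> primal.

primal


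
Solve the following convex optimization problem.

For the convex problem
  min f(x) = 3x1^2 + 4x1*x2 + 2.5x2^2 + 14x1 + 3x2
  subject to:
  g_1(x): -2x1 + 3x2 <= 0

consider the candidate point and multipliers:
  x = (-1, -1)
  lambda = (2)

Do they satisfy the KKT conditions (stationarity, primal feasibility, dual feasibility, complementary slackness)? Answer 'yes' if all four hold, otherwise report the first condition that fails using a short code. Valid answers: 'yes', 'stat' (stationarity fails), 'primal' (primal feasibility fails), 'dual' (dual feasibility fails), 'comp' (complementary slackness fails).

Gradient of f: grad f(x) = Q x + c = (4, -6)
Constraint values g_i(x) = a_i^T x - b_i:
  g_1((-1, -1)) = -1
Stationarity residual: grad f(x) + sum_i lambda_i a_i = (0, 0)
  -> stationarity OK
Primal feasibility (all g_i <= 0): OK
Dual feasibility (all lambda_i >= 0): OK
Complementary slackness (lambda_i * g_i(x) = 0 for all i): FAILS

Verdict: the first failing condition is complementary_slackness -> comp.

comp


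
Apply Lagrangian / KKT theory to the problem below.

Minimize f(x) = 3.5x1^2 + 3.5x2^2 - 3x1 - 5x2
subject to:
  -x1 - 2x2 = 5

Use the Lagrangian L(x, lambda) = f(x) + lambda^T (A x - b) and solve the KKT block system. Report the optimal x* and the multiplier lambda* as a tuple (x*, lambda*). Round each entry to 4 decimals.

Form the Lagrangian:
  L(x, lambda) = (1/2) x^T Q x + c^T x + lambda^T (A x - b)
Stationarity (grad_x L = 0): Q x + c + A^T lambda = 0.
Primal feasibility: A x = b.

This gives the KKT block system:
  [ Q   A^T ] [ x     ]   [-c ]
  [ A    0  ] [ lambda ] = [ b ]

Solving the linear system:
  x*      = (-0.9429, -2.0286)
  lambda* = (-9.6)
  f(x*)   = 30.4857

x* = (-0.9429, -2.0286), lambda* = (-9.6)


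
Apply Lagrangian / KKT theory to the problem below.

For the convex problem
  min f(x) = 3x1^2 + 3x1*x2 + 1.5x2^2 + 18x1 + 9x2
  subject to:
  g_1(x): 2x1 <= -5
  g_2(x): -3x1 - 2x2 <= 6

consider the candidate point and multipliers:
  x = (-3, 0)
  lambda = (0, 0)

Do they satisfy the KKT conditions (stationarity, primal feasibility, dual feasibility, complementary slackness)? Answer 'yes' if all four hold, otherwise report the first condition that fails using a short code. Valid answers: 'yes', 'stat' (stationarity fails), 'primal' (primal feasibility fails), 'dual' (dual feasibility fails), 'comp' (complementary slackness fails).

Gradient of f: grad f(x) = Q x + c = (0, 0)
Constraint values g_i(x) = a_i^T x - b_i:
  g_1((-3, 0)) = -1
  g_2((-3, 0)) = 3
Stationarity residual: grad f(x) + sum_i lambda_i a_i = (0, 0)
  -> stationarity OK
Primal feasibility (all g_i <= 0): FAILS
Dual feasibility (all lambda_i >= 0): OK
Complementary slackness (lambda_i * g_i(x) = 0 for all i): OK

Verdict: the first failing condition is primal_feasibility -> primal.

primal


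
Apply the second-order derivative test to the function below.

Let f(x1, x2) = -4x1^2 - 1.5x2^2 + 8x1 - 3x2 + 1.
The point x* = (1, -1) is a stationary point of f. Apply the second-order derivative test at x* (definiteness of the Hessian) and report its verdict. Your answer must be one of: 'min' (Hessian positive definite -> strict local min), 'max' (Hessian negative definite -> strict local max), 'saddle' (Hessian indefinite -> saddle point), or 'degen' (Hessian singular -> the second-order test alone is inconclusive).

Compute the Hessian H = grad^2 f:
  H = [[-8, 0], [0, -3]]
Verify stationarity: grad f(x*) = H x* + g = (0, 0).
Eigenvalues of H: -8, -3.
Both eigenvalues < 0, so H is negative definite -> x* is a strict local max.

max


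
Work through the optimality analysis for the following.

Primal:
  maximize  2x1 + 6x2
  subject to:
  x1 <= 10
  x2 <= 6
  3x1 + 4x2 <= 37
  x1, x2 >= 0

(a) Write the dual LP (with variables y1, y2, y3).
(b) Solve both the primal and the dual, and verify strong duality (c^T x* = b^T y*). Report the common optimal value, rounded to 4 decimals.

The standard primal-dual pair for 'max c^T x s.t. A x <= b, x >= 0' is:
  Dual:  min b^T y  s.t.  A^T y >= c,  y >= 0.

So the dual LP is:
  minimize  10y1 + 6y2 + 37y3
  subject to:
    y1 + 3y3 >= 2
    y2 + 4y3 >= 6
    y1, y2, y3 >= 0

Solving the primal: x* = (4.3333, 6).
  primal value c^T x* = 44.6667.
Solving the dual: y* = (0, 3.3333, 0.6667).
  dual value b^T y* = 44.6667.
Strong duality: c^T x* = b^T y*. Confirmed.

44.6667


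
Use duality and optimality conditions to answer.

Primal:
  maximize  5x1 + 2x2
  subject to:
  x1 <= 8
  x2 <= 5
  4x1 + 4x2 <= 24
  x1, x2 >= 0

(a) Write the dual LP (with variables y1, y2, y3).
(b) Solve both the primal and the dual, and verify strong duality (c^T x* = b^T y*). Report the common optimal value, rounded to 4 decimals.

The standard primal-dual pair for 'max c^T x s.t. A x <= b, x >= 0' is:
  Dual:  min b^T y  s.t.  A^T y >= c,  y >= 0.

So the dual LP is:
  minimize  8y1 + 5y2 + 24y3
  subject to:
    y1 + 4y3 >= 5
    y2 + 4y3 >= 2
    y1, y2, y3 >= 0

Solving the primal: x* = (6, 0).
  primal value c^T x* = 30.
Solving the dual: y* = (0, 0, 1.25).
  dual value b^T y* = 30.
Strong duality: c^T x* = b^T y*. Confirmed.

30


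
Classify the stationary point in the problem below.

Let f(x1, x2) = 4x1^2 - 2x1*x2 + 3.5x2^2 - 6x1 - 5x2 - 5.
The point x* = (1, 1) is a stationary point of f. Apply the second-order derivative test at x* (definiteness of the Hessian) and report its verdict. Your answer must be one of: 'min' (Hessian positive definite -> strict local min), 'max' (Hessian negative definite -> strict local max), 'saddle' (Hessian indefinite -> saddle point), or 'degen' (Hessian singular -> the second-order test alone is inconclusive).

Compute the Hessian H = grad^2 f:
  H = [[8, -2], [-2, 7]]
Verify stationarity: grad f(x*) = H x* + g = (0, 0).
Eigenvalues of H: 5.4384, 9.5616.
Both eigenvalues > 0, so H is positive definite -> x* is a strict local min.

min


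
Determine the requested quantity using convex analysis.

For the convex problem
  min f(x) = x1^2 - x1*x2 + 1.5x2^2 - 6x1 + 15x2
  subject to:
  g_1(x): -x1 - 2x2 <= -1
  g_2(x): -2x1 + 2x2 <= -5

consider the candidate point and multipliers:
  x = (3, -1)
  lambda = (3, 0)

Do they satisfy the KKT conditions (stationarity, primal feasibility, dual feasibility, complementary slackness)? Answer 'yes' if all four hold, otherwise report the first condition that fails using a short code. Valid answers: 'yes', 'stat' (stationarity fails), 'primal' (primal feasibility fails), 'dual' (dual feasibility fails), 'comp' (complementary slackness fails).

Gradient of f: grad f(x) = Q x + c = (1, 9)
Constraint values g_i(x) = a_i^T x - b_i:
  g_1((3, -1)) = 0
  g_2((3, -1)) = -3
Stationarity residual: grad f(x) + sum_i lambda_i a_i = (-2, 3)
  -> stationarity FAILS
Primal feasibility (all g_i <= 0): OK
Dual feasibility (all lambda_i >= 0): OK
Complementary slackness (lambda_i * g_i(x) = 0 for all i): OK

Verdict: the first failing condition is stationarity -> stat.

stat


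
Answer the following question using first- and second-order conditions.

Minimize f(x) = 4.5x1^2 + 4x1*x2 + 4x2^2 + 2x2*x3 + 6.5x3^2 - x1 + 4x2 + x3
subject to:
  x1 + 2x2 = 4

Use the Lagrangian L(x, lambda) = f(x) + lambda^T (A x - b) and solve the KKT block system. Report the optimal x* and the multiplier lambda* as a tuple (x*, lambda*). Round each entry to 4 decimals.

Form the Lagrangian:
  L(x, lambda) = (1/2) x^T Q x + c^T x + lambda^T (A x - b)
Stationarity (grad_x L = 0): Q x + c + A^T lambda = 0.
Primal feasibility: A x = b.

This gives the KKT block system:
  [ Q   A^T ] [ x     ]   [-c ]
  [ A    0  ] [ lambda ] = [ b ]

Solving the linear system:
  x*      = (0.3778, 1.8111, -0.3556)
  lambda* = (-9.6444)
  f(x*)   = 22.5444

x* = (0.3778, 1.8111, -0.3556), lambda* = (-9.6444)


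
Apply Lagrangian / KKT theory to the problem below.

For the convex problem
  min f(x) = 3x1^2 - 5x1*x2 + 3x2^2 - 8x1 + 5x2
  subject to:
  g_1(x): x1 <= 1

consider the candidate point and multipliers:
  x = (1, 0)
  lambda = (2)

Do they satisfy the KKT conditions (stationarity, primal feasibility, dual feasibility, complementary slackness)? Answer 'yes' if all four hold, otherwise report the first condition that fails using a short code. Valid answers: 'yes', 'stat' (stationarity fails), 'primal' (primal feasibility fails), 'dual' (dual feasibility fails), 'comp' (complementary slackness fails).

Gradient of f: grad f(x) = Q x + c = (-2, 0)
Constraint values g_i(x) = a_i^T x - b_i:
  g_1((1, 0)) = 0
Stationarity residual: grad f(x) + sum_i lambda_i a_i = (0, 0)
  -> stationarity OK
Primal feasibility (all g_i <= 0): OK
Dual feasibility (all lambda_i >= 0): OK
Complementary slackness (lambda_i * g_i(x) = 0 for all i): OK

Verdict: yes, KKT holds.

yes


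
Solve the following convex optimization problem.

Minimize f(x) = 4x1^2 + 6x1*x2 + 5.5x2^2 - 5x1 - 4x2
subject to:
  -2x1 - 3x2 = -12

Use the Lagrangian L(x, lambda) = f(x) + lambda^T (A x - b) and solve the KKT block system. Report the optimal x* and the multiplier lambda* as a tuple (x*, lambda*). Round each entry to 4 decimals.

Form the Lagrangian:
  L(x, lambda) = (1/2) x^T Q x + c^T x + lambda^T (A x - b)
Stationarity (grad_x L = 0): Q x + c + A^T lambda = 0.
Primal feasibility: A x = b.

This gives the KKT block system:
  [ Q   A^T ] [ x     ]   [-c ]
  [ A    0  ] [ lambda ] = [ b ]

Solving the linear system:
  x*      = (1.5682, 2.9545)
  lambda* = (12.6364)
  f(x*)   = 65.9886

x* = (1.5682, 2.9545), lambda* = (12.6364)


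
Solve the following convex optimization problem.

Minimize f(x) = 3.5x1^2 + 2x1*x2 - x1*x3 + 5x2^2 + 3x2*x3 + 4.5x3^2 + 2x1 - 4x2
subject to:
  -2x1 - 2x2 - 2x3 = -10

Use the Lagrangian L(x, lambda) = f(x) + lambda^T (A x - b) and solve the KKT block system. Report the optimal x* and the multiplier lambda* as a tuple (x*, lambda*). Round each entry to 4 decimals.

Form the Lagrangian:
  L(x, lambda) = (1/2) x^T Q x + c^T x + lambda^T (A x - b)
Stationarity (grad_x L = 0): Q x + c + A^T lambda = 0.
Primal feasibility: A x = b.

This gives the KKT block system:
  [ Q   A^T ] [ x     ]   [-c ]
  [ A    0  ] [ lambda ] = [ b ]

Solving the linear system:
  x*      = (2.0784, 1.1765, 1.7451)
  lambda* = (8.5784)
  f(x*)   = 42.6176

x* = (2.0784, 1.1765, 1.7451), lambda* = (8.5784)


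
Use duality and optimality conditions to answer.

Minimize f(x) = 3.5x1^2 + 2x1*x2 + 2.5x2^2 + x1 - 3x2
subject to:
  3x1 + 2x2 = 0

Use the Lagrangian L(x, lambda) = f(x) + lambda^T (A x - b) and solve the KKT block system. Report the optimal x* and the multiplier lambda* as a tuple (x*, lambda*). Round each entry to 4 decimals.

Form the Lagrangian:
  L(x, lambda) = (1/2) x^T Q x + c^T x + lambda^T (A x - b)
Stationarity (grad_x L = 0): Q x + c + A^T lambda = 0.
Primal feasibility: A x = b.

This gives the KKT block system:
  [ Q   A^T ] [ x     ]   [-c ]
  [ A    0  ] [ lambda ] = [ b ]

Solving the linear system:
  x*      = (-0.449, 0.6735)
  lambda* = (0.2653)
  f(x*)   = -1.2347

x* = (-0.449, 0.6735), lambda* = (0.2653)


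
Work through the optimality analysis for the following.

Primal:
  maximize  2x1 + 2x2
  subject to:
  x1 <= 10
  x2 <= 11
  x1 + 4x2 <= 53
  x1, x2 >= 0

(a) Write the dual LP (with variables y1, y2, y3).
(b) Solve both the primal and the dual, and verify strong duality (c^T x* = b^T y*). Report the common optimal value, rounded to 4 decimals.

The standard primal-dual pair for 'max c^T x s.t. A x <= b, x >= 0' is:
  Dual:  min b^T y  s.t.  A^T y >= c,  y >= 0.

So the dual LP is:
  minimize  10y1 + 11y2 + 53y3
  subject to:
    y1 + y3 >= 2
    y2 + 4y3 >= 2
    y1, y2, y3 >= 0

Solving the primal: x* = (10, 10.75).
  primal value c^T x* = 41.5.
Solving the dual: y* = (1.5, 0, 0.5).
  dual value b^T y* = 41.5.
Strong duality: c^T x* = b^T y*. Confirmed.

41.5


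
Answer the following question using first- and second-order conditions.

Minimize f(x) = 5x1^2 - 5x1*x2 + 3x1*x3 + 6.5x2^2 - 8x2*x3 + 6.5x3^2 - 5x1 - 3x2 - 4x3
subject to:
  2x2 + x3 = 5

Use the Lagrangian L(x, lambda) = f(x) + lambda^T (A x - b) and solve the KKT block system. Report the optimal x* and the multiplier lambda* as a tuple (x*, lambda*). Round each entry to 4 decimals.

Form the Lagrangian:
  L(x, lambda) = (1/2) x^T Q x + c^T x + lambda^T (A x - b)
Stationarity (grad_x L = 0): Q x + c + A^T lambda = 0.
Primal feasibility: A x = b.

This gives the KKT block system:
  [ Q   A^T ] [ x     ]   [-c ]
  [ A    0  ] [ lambda ] = [ b ]

Solving the linear system:
  x*      = (0.9953, 1.8139, 1.3722)
  lambda* = (-2.3133)
  f(x*)   = -2.1702

x* = (0.9953, 1.8139, 1.3722), lambda* = (-2.3133)


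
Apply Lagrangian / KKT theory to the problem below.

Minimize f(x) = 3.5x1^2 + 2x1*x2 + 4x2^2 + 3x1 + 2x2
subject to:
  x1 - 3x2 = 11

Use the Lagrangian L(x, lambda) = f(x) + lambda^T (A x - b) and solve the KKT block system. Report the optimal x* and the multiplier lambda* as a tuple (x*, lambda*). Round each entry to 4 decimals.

Form the Lagrangian:
  L(x, lambda) = (1/2) x^T Q x + c^T x + lambda^T (A x - b)
Stationarity (grad_x L = 0): Q x + c + A^T lambda = 0.
Primal feasibility: A x = b.

This gives the KKT block system:
  [ Q   A^T ] [ x     ]   [-c ]
  [ A    0  ] [ lambda ] = [ b ]

Solving the linear system:
  x*      = (1.4578, -3.1807)
  lambda* = (-6.8434)
  f(x*)   = 36.6446

x* = (1.4578, -3.1807), lambda* = (-6.8434)


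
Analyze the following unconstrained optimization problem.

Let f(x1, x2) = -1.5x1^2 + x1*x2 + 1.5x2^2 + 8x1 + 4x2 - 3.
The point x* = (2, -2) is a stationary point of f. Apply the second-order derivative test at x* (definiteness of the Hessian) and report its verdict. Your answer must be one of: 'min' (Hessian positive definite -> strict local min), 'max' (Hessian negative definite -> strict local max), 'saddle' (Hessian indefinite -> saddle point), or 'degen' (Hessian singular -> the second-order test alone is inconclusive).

Compute the Hessian H = grad^2 f:
  H = [[-3, 1], [1, 3]]
Verify stationarity: grad f(x*) = H x* + g = (0, 0).
Eigenvalues of H: -3.1623, 3.1623.
Eigenvalues have mixed signs, so H is indefinite -> x* is a saddle point.

saddle


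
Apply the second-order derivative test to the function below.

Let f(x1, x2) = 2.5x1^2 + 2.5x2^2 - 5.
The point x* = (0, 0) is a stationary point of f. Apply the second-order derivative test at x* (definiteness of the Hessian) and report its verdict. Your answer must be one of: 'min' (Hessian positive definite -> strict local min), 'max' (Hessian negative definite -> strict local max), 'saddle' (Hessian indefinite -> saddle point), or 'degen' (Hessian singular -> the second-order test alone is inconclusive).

Compute the Hessian H = grad^2 f:
  H = [[5, 0], [0, 5]]
Verify stationarity: grad f(x*) = H x* + g = (0, 0).
Eigenvalues of H: 5, 5.
Both eigenvalues > 0, so H is positive definite -> x* is a strict local min.

min


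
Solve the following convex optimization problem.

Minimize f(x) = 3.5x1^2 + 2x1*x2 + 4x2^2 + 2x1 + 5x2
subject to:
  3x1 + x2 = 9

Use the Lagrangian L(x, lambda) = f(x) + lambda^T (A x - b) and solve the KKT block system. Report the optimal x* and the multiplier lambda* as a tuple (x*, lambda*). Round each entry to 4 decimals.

Form the Lagrangian:
  L(x, lambda) = (1/2) x^T Q x + c^T x + lambda^T (A x - b)
Stationarity (grad_x L = 0): Q x + c + A^T lambda = 0.
Primal feasibility: A x = b.

This gives the KKT block system:
  [ Q   A^T ] [ x     ]   [-c ]
  [ A    0  ] [ lambda ] = [ b ]

Solving the linear system:
  x*      = (3.1493, -0.4478)
  lambda* = (-7.7164)
  f(x*)   = 36.7537

x* = (3.1493, -0.4478), lambda* = (-7.7164)


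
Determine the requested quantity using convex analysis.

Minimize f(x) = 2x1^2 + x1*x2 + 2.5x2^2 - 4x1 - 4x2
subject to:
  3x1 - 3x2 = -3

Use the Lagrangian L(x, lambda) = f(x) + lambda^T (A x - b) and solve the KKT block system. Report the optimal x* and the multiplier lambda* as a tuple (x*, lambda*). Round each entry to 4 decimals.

Form the Lagrangian:
  L(x, lambda) = (1/2) x^T Q x + c^T x + lambda^T (A x - b)
Stationarity (grad_x L = 0): Q x + c + A^T lambda = 0.
Primal feasibility: A x = b.

This gives the KKT block system:
  [ Q   A^T ] [ x     ]   [-c ]
  [ A    0  ] [ lambda ] = [ b ]

Solving the linear system:
  x*      = (0.1818, 1.1818)
  lambda* = (0.697)
  f(x*)   = -1.6818

x* = (0.1818, 1.1818), lambda* = (0.697)


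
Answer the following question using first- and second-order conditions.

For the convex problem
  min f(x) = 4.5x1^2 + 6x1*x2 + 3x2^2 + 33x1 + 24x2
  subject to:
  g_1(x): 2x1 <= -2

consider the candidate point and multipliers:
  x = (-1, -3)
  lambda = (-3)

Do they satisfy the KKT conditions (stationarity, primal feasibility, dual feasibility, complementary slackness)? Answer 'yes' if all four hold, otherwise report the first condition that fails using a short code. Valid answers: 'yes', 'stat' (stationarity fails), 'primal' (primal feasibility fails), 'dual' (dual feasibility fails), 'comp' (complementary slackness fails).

Gradient of f: grad f(x) = Q x + c = (6, 0)
Constraint values g_i(x) = a_i^T x - b_i:
  g_1((-1, -3)) = 0
Stationarity residual: grad f(x) + sum_i lambda_i a_i = (0, 0)
  -> stationarity OK
Primal feasibility (all g_i <= 0): OK
Dual feasibility (all lambda_i >= 0): FAILS
Complementary slackness (lambda_i * g_i(x) = 0 for all i): OK

Verdict: the first failing condition is dual_feasibility -> dual.

dual


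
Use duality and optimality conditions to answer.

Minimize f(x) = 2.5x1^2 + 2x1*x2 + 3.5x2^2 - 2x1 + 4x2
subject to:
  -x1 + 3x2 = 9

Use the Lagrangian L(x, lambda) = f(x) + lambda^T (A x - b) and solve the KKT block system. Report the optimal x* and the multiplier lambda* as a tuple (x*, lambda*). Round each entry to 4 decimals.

Form the Lagrangian:
  L(x, lambda) = (1/2) x^T Q x + c^T x + lambda^T (A x - b)
Stationarity (grad_x L = 0): Q x + c + A^T lambda = 0.
Primal feasibility: A x = b.

This gives the KKT block system:
  [ Q   A^T ] [ x     ]   [-c ]
  [ A    0  ] [ lambda ] = [ b ]

Solving the linear system:
  x*      = (-1.7344, 2.4219)
  lambda* = (-5.8281)
  f(x*)   = 32.8047

x* = (-1.7344, 2.4219), lambda* = (-5.8281)


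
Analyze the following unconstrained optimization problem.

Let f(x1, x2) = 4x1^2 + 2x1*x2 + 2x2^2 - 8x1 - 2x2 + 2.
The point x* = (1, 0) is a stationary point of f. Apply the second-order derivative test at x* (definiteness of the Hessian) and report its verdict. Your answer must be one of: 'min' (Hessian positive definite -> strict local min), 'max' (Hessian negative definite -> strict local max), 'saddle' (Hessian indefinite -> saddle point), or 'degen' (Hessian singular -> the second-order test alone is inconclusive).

Compute the Hessian H = grad^2 f:
  H = [[8, 2], [2, 4]]
Verify stationarity: grad f(x*) = H x* + g = (0, 0).
Eigenvalues of H: 3.1716, 8.8284.
Both eigenvalues > 0, so H is positive definite -> x* is a strict local min.

min


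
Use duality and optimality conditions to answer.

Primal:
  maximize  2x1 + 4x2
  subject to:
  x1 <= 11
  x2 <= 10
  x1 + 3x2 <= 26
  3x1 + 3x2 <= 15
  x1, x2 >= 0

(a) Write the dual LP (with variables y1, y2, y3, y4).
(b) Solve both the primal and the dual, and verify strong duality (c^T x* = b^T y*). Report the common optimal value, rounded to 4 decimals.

The standard primal-dual pair for 'max c^T x s.t. A x <= b, x >= 0' is:
  Dual:  min b^T y  s.t.  A^T y >= c,  y >= 0.

So the dual LP is:
  minimize  11y1 + 10y2 + 26y3 + 15y4
  subject to:
    y1 + y3 + 3y4 >= 2
    y2 + 3y3 + 3y4 >= 4
    y1, y2, y3, y4 >= 0

Solving the primal: x* = (0, 5).
  primal value c^T x* = 20.
Solving the dual: y* = (0, 0, 0, 1.3333).
  dual value b^T y* = 20.
Strong duality: c^T x* = b^T y*. Confirmed.

20


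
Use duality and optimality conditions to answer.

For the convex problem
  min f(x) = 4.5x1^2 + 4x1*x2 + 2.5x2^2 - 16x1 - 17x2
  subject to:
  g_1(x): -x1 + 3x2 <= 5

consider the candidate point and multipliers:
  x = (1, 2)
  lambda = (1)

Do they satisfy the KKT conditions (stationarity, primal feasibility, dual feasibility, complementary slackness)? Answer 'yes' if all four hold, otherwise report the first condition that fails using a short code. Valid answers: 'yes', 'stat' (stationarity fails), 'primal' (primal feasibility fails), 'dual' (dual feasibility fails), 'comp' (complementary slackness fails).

Gradient of f: grad f(x) = Q x + c = (1, -3)
Constraint values g_i(x) = a_i^T x - b_i:
  g_1((1, 2)) = 0
Stationarity residual: grad f(x) + sum_i lambda_i a_i = (0, 0)
  -> stationarity OK
Primal feasibility (all g_i <= 0): OK
Dual feasibility (all lambda_i >= 0): OK
Complementary slackness (lambda_i * g_i(x) = 0 for all i): OK

Verdict: yes, KKT holds.

yes
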